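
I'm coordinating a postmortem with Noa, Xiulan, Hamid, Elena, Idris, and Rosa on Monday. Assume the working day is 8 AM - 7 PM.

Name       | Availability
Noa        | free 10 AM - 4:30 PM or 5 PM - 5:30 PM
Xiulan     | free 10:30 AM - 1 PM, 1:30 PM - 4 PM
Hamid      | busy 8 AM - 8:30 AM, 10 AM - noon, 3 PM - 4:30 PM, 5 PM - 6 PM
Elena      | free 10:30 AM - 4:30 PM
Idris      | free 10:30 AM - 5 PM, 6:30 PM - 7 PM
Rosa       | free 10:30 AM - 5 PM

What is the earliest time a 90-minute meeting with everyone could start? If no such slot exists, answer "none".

Noa free: 10:00-16:30, 17:00-17:30.
Xiulan free: 10:30-13:00, 13:30-16:00.
Hamid free: 08:30-10:00, 12:00-15:00, 16:30-17:00, 18:00-19:00 (invert busy blocks within the working day).
Elena free: 10:30-16:30.
Idris free: 10:30-17:00, 18:30-19:00.
Rosa free: 10:30-17:00.
Noa ∩ Xiulan: 10:30-13:00, 13:30-16:00.
Noa ∩ Xiulan ∩ Hamid: 12:00-13:00, 13:30-15:00.
Noa ∩ Xiulan ∩ Hamid ∩ Elena: 12:00-13:00, 13:30-15:00.
Noa ∩ Xiulan ∩ Hamid ∩ Elena ∩ Idris: 12:00-13:00, 13:30-15:00.
Noa ∩ Xiulan ∩ Hamid ∩ Elena ∩ Idris ∩ Rosa: 12:00-13:00, 13:30-15:00.
So the common availability across everyone is 12:00-13:00, 13:30-15:00.
The first common window of at least 90 minutes is 13:30-15:00, so the earliest start is 13:30.

13:30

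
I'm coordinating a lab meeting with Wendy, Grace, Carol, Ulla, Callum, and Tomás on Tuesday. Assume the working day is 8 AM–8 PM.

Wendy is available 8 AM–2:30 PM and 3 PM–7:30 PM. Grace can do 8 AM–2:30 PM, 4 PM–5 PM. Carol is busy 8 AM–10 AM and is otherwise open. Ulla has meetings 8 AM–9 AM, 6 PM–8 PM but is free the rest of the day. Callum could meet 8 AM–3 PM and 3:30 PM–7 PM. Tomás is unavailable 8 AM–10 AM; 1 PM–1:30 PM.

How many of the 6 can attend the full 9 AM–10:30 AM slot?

4

Wendy free: 08:00-14:30, 15:00-19:30.
Grace free: 08:00-14:30, 16:00-17:00.
Carol free: 10:00-20:00 (invert busy blocks within the working day).
Ulla free: 09:00-18:00 (invert busy blocks within the working day).
Callum free: 08:00-15:00, 15:30-19:00.
Tomás free: 10:00-13:00, 13:30-20:00 (invert busy blocks within the working day).
Wendy, Grace, Ulla, and Callum can make the full 09:00-10:30 slot — that's 4.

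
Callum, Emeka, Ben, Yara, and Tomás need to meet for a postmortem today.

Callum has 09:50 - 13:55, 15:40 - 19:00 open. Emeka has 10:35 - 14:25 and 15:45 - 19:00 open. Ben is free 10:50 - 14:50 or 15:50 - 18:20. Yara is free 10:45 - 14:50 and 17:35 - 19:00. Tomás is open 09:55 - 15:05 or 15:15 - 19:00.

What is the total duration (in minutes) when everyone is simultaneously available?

230

Callum ∩ Emeka: 10:35-13:55, 15:45-19:00.
Callum ∩ Emeka ∩ Ben: 10:50-13:55, 15:50-18:20.
Callum ∩ Emeka ∩ Ben ∩ Yara: 10:50-13:55, 17:35-18:20.
Callum ∩ Emeka ∩ Ben ∩ Yara ∩ Tomás: 10:50-13:55, 17:35-18:20.
Summing the common windows: 185 + 45 = 230 minutes.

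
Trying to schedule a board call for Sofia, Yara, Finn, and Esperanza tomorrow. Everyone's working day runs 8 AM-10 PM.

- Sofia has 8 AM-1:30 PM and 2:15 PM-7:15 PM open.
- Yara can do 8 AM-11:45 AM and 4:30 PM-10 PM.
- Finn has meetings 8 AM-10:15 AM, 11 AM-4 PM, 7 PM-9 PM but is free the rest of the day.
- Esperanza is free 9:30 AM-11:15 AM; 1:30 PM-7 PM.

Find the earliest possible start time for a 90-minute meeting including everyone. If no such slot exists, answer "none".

Sofia free: 08:00-13:30, 14:15-19:15.
Yara free: 08:00-11:45, 16:30-22:00.
Finn free: 10:15-11:00, 16:00-19:00, 21:00-22:00 (invert busy blocks within the working day).
Esperanza free: 09:30-11:15, 13:30-19:00.
Sofia ∩ Yara: 08:00-11:45, 16:30-19:15.
Sofia ∩ Yara ∩ Finn: 10:15-11:00, 16:30-19:00.
Sofia ∩ Yara ∩ Finn ∩ Esperanza: 10:15-11:00, 16:30-19:00.
The first common window of at least 90 minutes is 16:30-19:00, so the earliest start is 16:30.

16:30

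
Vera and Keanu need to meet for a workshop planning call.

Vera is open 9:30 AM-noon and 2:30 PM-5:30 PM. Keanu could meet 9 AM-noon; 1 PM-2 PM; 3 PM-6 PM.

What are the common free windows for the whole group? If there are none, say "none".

09:30-12:00, 15:00-17:30

Vera ∩ Keanu: 09:30-12:00, 15:00-17:30.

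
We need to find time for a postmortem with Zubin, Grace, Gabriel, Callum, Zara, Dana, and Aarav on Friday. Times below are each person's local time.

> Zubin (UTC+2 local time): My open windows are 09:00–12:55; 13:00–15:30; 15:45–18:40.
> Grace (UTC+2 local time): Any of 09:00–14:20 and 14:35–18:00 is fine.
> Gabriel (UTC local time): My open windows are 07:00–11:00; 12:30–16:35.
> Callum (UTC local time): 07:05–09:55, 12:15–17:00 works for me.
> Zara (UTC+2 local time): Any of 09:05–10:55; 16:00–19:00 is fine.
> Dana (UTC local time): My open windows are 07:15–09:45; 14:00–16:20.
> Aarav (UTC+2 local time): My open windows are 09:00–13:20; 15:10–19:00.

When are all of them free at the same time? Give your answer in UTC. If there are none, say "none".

07:15-08:55, 14:00-16:00

Zubin in UTC: 07:00-10:55, 11:00-13:30, 13:45-16:40 (subtract 2h to convert from UTC+2).
Grace in UTC: 07:00-12:20, 12:35-16:00 (subtract 2h to convert from UTC+2).
Gabriel in UTC: 07:00-11:00, 12:30-16:35.
Callum in UTC: 07:05-09:55, 12:15-17:00.
Zara in UTC: 07:05-08:55, 14:00-17:00 (subtract 2h to convert from UTC+2).
Dana in UTC: 07:15-09:45, 14:00-16:20.
Aarav in UTC: 07:00-11:20, 13:10-17:00 (subtract 2h to convert from UTC+2).
Zubin ∩ Grace: 07:00-10:55, 11:00-12:20, 12:35-13:30, 13:45-16:00.
Zubin ∩ Grace ∩ Gabriel: 07:00-10:55, 12:35-13:30, 13:45-16:00.
Zubin ∩ Grace ∩ Gabriel ∩ Callum: 07:05-09:55, 12:35-13:30, 13:45-16:00.
Zubin ∩ Grace ∩ Gabriel ∩ Callum ∩ Zara: 07:05-08:55, 14:00-16:00.
Zubin ∩ Grace ∩ Gabriel ∩ Callum ∩ Zara ∩ Dana: 07:15-08:55, 14:00-16:00.
Zubin ∩ Grace ∩ Gabriel ∩ Callum ∩ Zara ∩ Dana ∩ Aarav: 07:15-08:55, 14:00-16:00.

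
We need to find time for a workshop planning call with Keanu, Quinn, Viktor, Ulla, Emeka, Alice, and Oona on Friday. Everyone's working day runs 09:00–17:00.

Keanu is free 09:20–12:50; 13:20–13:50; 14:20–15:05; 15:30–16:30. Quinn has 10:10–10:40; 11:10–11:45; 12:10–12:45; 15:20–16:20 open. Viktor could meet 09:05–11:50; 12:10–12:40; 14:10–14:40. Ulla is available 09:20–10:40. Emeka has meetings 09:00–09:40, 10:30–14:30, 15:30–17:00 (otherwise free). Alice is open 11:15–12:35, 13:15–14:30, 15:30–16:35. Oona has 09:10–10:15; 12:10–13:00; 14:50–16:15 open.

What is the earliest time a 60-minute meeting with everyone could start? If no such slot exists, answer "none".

Keanu free: 09:20-12:50, 13:20-13:50, 14:20-15:05, 15:30-16:30.
Quinn free: 10:10-10:40, 11:10-11:45, 12:10-12:45, 15:20-16:20.
Viktor free: 09:05-11:50, 12:10-12:40, 14:10-14:40.
Ulla free: 09:20-10:40.
Emeka free: 09:40-10:30, 14:30-15:30 (invert busy blocks within the working day).
Alice free: 11:15-12:35, 13:15-14:30, 15:30-16:35.
Oona free: 09:10-10:15, 12:10-13:00, 14:50-16:15.
Keanu ∩ Quinn: 10:10-10:40, 11:10-11:45, 12:10-12:45, 15:30-16:20.
Keanu ∩ Quinn ∩ Viktor: 10:10-10:40, 11:10-11:45, 12:10-12:40.
Keanu ∩ Quinn ∩ Viktor ∩ Ulla: 10:10-10:40.
Keanu ∩ Quinn ∩ Viktor ∩ Ulla ∩ Emeka: 10:10-10:30.
Keanu ∩ Quinn ∩ Viktor ∩ Ulla ∩ Emeka ∩ Alice: ∅.
Keanu ∩ Quinn ∩ Viktor ∩ Ulla ∩ Emeka ∩ Alice ∩ Oona: ∅.
There is no time when everyone is free.
No common window is at least 60 minutes long.

none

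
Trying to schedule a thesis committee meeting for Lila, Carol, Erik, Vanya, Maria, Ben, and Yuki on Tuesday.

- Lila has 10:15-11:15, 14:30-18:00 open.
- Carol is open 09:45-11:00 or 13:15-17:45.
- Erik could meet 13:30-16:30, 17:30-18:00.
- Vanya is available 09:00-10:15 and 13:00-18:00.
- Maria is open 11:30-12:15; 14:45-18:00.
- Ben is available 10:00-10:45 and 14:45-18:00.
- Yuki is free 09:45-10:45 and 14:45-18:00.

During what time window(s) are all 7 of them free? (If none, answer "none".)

14:45-16:30, 17:30-17:45

Lila ∩ Carol: 10:15-11:00, 14:30-17:45.
Lila ∩ Carol ∩ Erik: 14:30-16:30, 17:30-17:45.
Lila ∩ Carol ∩ Erik ∩ Vanya: 14:30-16:30, 17:30-17:45.
Lila ∩ Carol ∩ Erik ∩ Vanya ∩ Maria: 14:45-16:30, 17:30-17:45.
Lila ∩ Carol ∩ Erik ∩ Vanya ∩ Maria ∩ Ben: 14:45-16:30, 17:30-17:45.
Lila ∩ Carol ∩ Erik ∩ Vanya ∩ Maria ∩ Ben ∩ Yuki: 14:45-16:30, 17:30-17:45.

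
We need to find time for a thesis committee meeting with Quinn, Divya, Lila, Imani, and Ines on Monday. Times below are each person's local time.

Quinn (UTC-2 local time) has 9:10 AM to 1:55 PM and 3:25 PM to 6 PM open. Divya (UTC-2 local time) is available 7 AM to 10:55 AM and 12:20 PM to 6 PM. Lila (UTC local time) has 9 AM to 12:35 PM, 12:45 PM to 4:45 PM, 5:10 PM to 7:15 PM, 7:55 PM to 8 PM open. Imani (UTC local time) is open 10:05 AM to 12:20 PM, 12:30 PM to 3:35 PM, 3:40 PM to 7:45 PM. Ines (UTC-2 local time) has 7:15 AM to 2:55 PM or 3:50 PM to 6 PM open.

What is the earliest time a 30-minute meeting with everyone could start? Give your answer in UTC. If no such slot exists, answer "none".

11:10

Quinn in UTC: 11:10-15:55, 17:25-20:00 (add 2h to convert from UTC-2).
Divya in UTC: 09:00-12:55, 14:20-20:00 (add 2h to convert from UTC-2).
Lila in UTC: 09:00-12:35, 12:45-16:45, 17:10-19:15, 19:55-20:00.
Imani in UTC: 10:05-12:20, 12:30-15:35, 15:40-19:45.
Ines in UTC: 09:15-16:55, 17:50-20:00 (add 2h to convert from UTC-2).
Quinn ∩ Divya: 11:10-12:55, 14:20-15:55, 17:25-20:00.
Quinn ∩ Divya ∩ Lila: 11:10-12:35, 12:45-12:55, 14:20-15:55, 17:25-19:15, 19:55-20:00.
Quinn ∩ Divya ∩ Lila ∩ Imani: 11:10-12:20, 12:30-12:35, 12:45-12:55, 14:20-15:35, 15:40-15:55, 17:25-19:15.
Quinn ∩ Divya ∩ Lila ∩ Imani ∩ Ines: 11:10-12:20, 12:30-12:35, 12:45-12:55, 14:20-15:35, 15:40-15:55, 17:50-19:15.
The first common window of at least 30 minutes is 11:10-12:20, so the earliest start is 11:10.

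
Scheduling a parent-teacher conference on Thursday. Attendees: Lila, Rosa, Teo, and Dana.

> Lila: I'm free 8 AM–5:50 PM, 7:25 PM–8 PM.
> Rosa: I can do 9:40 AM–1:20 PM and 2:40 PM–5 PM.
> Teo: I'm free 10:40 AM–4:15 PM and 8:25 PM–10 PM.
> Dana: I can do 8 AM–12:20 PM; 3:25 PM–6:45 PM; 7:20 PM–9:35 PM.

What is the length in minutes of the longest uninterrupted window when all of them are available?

100

Lila ∩ Rosa: 09:40-13:20, 14:40-17:00.
Lila ∩ Rosa ∩ Teo: 10:40-13:20, 14:40-16:15.
Lila ∩ Rosa ∩ Teo ∩ Dana: 10:40-12:20, 15:25-16:15.
So the common availability across everyone is 10:40-12:20, 15:25-16:15.
The longest is 10:40-12:20 at 100 minutes.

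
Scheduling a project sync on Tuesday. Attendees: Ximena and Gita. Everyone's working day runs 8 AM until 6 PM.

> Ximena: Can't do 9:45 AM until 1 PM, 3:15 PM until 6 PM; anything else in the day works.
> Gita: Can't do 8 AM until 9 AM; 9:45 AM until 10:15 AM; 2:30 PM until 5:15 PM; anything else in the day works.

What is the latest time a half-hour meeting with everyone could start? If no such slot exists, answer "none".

Ximena free: 08:00-09:45, 13:00-15:15 (invert busy blocks within the working day).
Gita free: 09:00-09:45, 10:15-14:30, 17:15-18:00 (invert busy blocks within the working day).
Ximena ∩ Gita: 09:00-09:45, 13:00-14:30.
Those are the intersection windows.
The last common window of at least 30 minutes is 13:00-14:30; a 30-minute meeting can start as late as 14:00 and still end by 14:30.

14:00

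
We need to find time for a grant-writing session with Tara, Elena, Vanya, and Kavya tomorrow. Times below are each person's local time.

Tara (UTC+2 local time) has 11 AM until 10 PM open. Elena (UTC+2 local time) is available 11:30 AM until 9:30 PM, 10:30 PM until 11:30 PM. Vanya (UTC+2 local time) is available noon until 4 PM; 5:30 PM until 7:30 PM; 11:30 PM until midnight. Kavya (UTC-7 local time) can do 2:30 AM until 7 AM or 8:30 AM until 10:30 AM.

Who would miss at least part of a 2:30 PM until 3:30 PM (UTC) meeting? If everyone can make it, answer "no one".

Tara in UTC: 09:00-20:00 (subtract 2h to convert from UTC+2).
Elena in UTC: 09:30-19:30, 20:30-21:30 (subtract 2h to convert from UTC+2).
Vanya in UTC: 10:00-14:00, 15:30-17:30, 21:30-22:00 (subtract 2h to convert from UTC+2).
Kavya in UTC: 09:30-14:00, 15:30-17:30 (add 7h to convert from UTC-7).
Tara: free for 14:30-15:30. Elena: free for 14:30-15:30. Vanya: not fully free for 14:30-15:30. Kavya: not fully free for 14:30-15:30.

Kavya, Vanya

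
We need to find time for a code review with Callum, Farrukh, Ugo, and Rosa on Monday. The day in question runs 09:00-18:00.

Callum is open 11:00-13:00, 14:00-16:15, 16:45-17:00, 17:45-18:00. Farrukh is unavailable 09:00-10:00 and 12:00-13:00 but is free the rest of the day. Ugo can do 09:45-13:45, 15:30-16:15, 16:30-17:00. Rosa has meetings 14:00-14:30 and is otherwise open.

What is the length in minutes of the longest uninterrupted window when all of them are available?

60

Callum free: 11:00-13:00, 14:00-16:15, 16:45-17:00, 17:45-18:00.
Farrukh free: 10:00-12:00, 13:00-18:00 (invert busy blocks within the working day).
Ugo free: 09:45-13:45, 15:30-16:15, 16:30-17:00.
Rosa free: 09:00-14:00, 14:30-18:00 (invert busy blocks within the working day).
Callum ∩ Farrukh: 11:00-12:00, 14:00-16:15, 16:45-17:00, 17:45-18:00.
Callum ∩ Farrukh ∩ Ugo: 11:00-12:00, 15:30-16:15, 16:45-17:00.
Callum ∩ Farrukh ∩ Ugo ∩ Rosa: 11:00-12:00, 15:30-16:15, 16:45-17:00.
So the common availability across everyone is 11:00-12:00, 15:30-16:15, 16:45-17:00.
The longest is 11:00-12:00 at 60 minutes.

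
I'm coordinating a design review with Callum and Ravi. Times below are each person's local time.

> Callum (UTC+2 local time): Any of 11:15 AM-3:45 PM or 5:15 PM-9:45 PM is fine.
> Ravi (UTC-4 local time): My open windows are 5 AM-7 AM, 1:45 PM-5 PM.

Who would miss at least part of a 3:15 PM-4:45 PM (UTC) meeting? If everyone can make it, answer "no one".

Ravi

Callum in UTC: 09:15-13:45, 15:15-19:45 (subtract 2h to convert from UTC+2).
Ravi in UTC: 09:00-11:00, 17:45-21:00 (add 4h to convert from UTC-4).
Callum: free for 15:15-16:45. Ravi: not fully free for 15:15-16:45.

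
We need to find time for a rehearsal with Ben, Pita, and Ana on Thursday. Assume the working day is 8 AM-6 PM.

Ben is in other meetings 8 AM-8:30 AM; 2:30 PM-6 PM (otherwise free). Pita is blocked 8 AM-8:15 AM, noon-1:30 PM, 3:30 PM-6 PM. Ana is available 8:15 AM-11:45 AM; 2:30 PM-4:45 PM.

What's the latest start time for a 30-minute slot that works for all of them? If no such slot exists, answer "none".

11:15

Ben free: 08:30-14:30 (invert busy blocks within the working day).
Pita free: 08:15-12:00, 13:30-15:30 (invert busy blocks within the working day).
Ana free: 08:15-11:45, 14:30-16:45.
Ben ∩ Pita: 08:30-12:00, 13:30-14:30.
Ben ∩ Pita ∩ Ana: 08:30-11:45.
The last common window of at least 30 minutes is 08:30-11:45; a 30-minute meeting can start as late as 11:15 and still end by 11:45.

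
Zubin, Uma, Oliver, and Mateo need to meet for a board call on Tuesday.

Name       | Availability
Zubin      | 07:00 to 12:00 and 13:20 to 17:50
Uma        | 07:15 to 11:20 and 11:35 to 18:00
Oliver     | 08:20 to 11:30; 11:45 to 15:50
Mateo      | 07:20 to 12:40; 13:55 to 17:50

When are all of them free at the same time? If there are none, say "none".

Zubin ∩ Uma: 07:15-11:20, 11:35-12:00, 13:20-17:50.
Zubin ∩ Uma ∩ Oliver: 08:20-11:20, 11:45-12:00, 13:20-15:50.
Zubin ∩ Uma ∩ Oliver ∩ Mateo: 08:20-11:20, 11:45-12:00, 13:55-15:50.

08:20-11:20, 11:45-12:00, 13:55-15:50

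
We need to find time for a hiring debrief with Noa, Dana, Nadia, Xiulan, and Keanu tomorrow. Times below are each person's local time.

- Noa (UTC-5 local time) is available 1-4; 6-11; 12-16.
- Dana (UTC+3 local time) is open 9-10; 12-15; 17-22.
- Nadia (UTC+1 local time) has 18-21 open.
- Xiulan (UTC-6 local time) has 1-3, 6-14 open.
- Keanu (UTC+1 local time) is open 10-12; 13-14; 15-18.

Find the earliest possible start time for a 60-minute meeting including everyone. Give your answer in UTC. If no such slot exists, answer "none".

Noa in UTC: 06:00-09:00, 11:00-16:00, 17:00-21:00 (add 5h to convert from UTC-5).
Dana in UTC: 06:00-07:00, 09:00-12:00, 14:00-19:00 (subtract 3h to convert from UTC+3).
Nadia in UTC: 17:00-20:00 (subtract 1h to convert from UTC+1).
Xiulan in UTC: 07:00-09:00, 12:00-20:00 (add 6h to convert from UTC-6).
Keanu in UTC: 09:00-11:00, 12:00-13:00, 14:00-17:00 (subtract 1h to convert from UTC+1).
Noa ∩ Dana: 06:00-07:00, 11:00-12:00, 14:00-16:00, 17:00-19:00.
Noa ∩ Dana ∩ Nadia: 17:00-19:00.
Noa ∩ Dana ∩ Nadia ∩ Xiulan: 17:00-19:00.
Noa ∩ Dana ∩ Nadia ∩ Xiulan ∩ Keanu: ∅.
There is no time when everyone is free.
No common window is at least 60 minutes long.

none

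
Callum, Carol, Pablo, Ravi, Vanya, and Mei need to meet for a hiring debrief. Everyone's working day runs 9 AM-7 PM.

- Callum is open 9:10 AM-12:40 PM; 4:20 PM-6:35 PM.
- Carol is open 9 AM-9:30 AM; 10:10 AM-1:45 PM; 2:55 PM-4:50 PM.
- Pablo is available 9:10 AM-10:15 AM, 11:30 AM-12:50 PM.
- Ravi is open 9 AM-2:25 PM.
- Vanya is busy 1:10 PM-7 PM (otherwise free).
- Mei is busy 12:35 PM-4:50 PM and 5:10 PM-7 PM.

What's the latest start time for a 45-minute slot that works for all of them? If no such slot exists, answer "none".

11:50

Callum free: 09:10-12:40, 16:20-18:35.
Carol free: 09:00-09:30, 10:10-13:45, 14:55-16:50.
Pablo free: 09:10-10:15, 11:30-12:50.
Ravi free: 09:00-14:25.
Vanya free: 09:00-13:10 (invert busy blocks within the working day).
Mei free: 09:00-12:35, 16:50-17:10 (invert busy blocks within the working day).
Callum ∩ Carol: 09:10-09:30, 10:10-12:40, 16:20-16:50.
Callum ∩ Carol ∩ Pablo: 09:10-09:30, 10:10-10:15, 11:30-12:40.
Callum ∩ Carol ∩ Pablo ∩ Ravi: 09:10-09:30, 10:10-10:15, 11:30-12:40.
Callum ∩ Carol ∩ Pablo ∩ Ravi ∩ Vanya: 09:10-09:30, 10:10-10:15, 11:30-12:40.
Callum ∩ Carol ∩ Pablo ∩ Ravi ∩ Vanya ∩ Mei: 09:10-09:30, 10:10-10:15, 11:30-12:35.
So the common availability across everyone is 09:10-09:30, 10:10-10:15, 11:30-12:35.
The last common window of at least 45 minutes is 11:30-12:35; a 45-minute meeting can start as late as 11:50 and still end by 12:35.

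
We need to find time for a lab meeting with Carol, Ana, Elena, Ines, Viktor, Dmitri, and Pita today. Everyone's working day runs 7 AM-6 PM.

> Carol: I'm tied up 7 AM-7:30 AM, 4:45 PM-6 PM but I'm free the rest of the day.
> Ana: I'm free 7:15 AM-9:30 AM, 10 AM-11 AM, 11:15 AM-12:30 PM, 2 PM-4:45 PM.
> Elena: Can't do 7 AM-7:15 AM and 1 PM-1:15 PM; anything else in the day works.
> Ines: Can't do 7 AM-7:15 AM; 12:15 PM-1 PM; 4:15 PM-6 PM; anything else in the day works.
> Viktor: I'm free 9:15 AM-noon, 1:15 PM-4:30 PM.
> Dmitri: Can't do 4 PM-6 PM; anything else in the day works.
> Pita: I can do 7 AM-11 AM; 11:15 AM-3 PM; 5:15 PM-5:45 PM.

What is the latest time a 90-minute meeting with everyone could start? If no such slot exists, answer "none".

Carol free: 07:30-16:45 (invert busy blocks within the working day).
Ana free: 07:15-09:30, 10:00-11:00, 11:15-12:30, 14:00-16:45.
Elena free: 07:15-13:00, 13:15-18:00 (invert busy blocks within the working day).
Ines free: 07:15-12:15, 13:00-16:15 (invert busy blocks within the working day).
Viktor free: 09:15-12:00, 13:15-16:30.
Dmitri free: 07:00-16:00 (invert busy blocks within the working day).
Pita free: 07:00-11:00, 11:15-15:00, 17:15-17:45.
Carol ∩ Ana: 07:30-09:30, 10:00-11:00, 11:15-12:30, 14:00-16:45.
Carol ∩ Ana ∩ Elena: 07:30-09:30, 10:00-11:00, 11:15-12:30, 14:00-16:45.
Carol ∩ Ana ∩ Elena ∩ Ines: 07:30-09:30, 10:00-11:00, 11:15-12:15, 14:00-16:15.
Carol ∩ Ana ∩ Elena ∩ Ines ∩ Viktor: 09:15-09:30, 10:00-11:00, 11:15-12:00, 14:00-16:15.
Carol ∩ Ana ∩ Elena ∩ Ines ∩ Viktor ∩ Dmitri: 09:15-09:30, 10:00-11:00, 11:15-12:00, 14:00-16:00.
Carol ∩ Ana ∩ Elena ∩ Ines ∩ Viktor ∩ Dmitri ∩ Pita: 09:15-09:30, 10:00-11:00, 11:15-12:00, 14:00-15:00.
No common window is at least 90 minutes long.

none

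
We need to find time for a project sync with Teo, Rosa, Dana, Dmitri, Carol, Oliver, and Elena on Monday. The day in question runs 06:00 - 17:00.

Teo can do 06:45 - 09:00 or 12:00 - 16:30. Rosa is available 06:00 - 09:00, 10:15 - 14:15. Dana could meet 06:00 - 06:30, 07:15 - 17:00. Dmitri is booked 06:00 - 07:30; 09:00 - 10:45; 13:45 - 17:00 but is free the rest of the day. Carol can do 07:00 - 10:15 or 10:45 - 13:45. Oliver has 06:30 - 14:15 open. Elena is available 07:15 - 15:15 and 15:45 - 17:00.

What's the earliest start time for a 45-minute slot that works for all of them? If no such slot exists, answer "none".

07:30

Teo free: 06:45-09:00, 12:00-16:30.
Rosa free: 06:00-09:00, 10:15-14:15.
Dana free: 06:00-06:30, 07:15-17:00.
Dmitri free: 07:30-09:00, 10:45-13:45 (invert busy blocks within the working day).
Carol free: 07:00-10:15, 10:45-13:45.
Oliver free: 06:30-14:15.
Elena free: 07:15-15:15, 15:45-17:00.
Teo ∩ Rosa: 06:45-09:00, 12:00-14:15.
Teo ∩ Rosa ∩ Dana: 07:15-09:00, 12:00-14:15.
Teo ∩ Rosa ∩ Dana ∩ Dmitri: 07:30-09:00, 12:00-13:45.
Teo ∩ Rosa ∩ Dana ∩ Dmitri ∩ Carol: 07:30-09:00, 12:00-13:45.
Teo ∩ Rosa ∩ Dana ∩ Dmitri ∩ Carol ∩ Oliver: 07:30-09:00, 12:00-13:45.
Teo ∩ Rosa ∩ Dana ∩ Dmitri ∩ Carol ∩ Oliver ∩ Elena: 07:30-09:00, 12:00-13:45.
The first common window of at least 45 minutes is 07:30-09:00, so the earliest start is 07:30.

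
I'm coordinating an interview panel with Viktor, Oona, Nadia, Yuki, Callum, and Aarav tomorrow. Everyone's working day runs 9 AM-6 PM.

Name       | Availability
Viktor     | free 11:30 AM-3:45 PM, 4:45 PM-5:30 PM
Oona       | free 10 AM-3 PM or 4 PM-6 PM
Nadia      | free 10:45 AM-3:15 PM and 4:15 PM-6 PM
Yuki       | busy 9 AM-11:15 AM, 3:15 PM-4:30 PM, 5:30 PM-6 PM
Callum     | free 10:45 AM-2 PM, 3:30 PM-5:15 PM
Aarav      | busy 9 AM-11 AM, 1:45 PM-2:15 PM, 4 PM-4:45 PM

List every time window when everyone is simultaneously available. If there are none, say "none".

11:30-13:45, 16:45-17:15

Viktor free: 11:30-15:45, 16:45-17:30.
Oona free: 10:00-15:00, 16:00-18:00.
Nadia free: 10:45-15:15, 16:15-18:00.
Yuki free: 11:15-15:15, 16:30-17:30 (invert busy blocks within the working day).
Callum free: 10:45-14:00, 15:30-17:15.
Aarav free: 11:00-13:45, 14:15-16:00, 16:45-18:00 (invert busy blocks within the working day).
Viktor ∩ Oona: 11:30-15:00, 16:45-17:30.
Viktor ∩ Oona ∩ Nadia: 11:30-15:00, 16:45-17:30.
Viktor ∩ Oona ∩ Nadia ∩ Yuki: 11:30-15:00, 16:45-17:30.
Viktor ∩ Oona ∩ Nadia ∩ Yuki ∩ Callum: 11:30-14:00, 16:45-17:15.
Viktor ∩ Oona ∩ Nadia ∩ Yuki ∩ Callum ∩ Aarav: 11:30-13:45, 16:45-17:15.
So the common availability across everyone is 11:30-13:45, 16:45-17:15.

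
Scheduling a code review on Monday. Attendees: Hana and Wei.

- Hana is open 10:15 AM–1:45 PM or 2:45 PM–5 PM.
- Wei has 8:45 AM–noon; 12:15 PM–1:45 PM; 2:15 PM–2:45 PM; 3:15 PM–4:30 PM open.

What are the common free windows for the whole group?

10:15-12:00, 12:15-13:45, 15:15-16:30

Hana ∩ Wei: 10:15-12:00, 12:15-13:45, 15:15-16:30.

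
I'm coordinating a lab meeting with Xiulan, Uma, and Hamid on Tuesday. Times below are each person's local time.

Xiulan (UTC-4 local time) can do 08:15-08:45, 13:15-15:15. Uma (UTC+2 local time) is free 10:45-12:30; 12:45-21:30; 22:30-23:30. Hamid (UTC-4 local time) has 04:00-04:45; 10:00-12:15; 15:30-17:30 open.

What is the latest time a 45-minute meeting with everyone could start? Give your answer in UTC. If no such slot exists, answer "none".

Xiulan in UTC: 12:15-12:45, 17:15-19:15 (add 4h to convert from UTC-4).
Uma in UTC: 08:45-10:30, 10:45-19:30, 20:30-21:30 (subtract 2h to convert from UTC+2).
Hamid in UTC: 08:00-08:45, 14:00-16:15, 19:30-21:30 (add 4h to convert from UTC-4).
Xiulan ∩ Uma: 12:15-12:45, 17:15-19:15.
Xiulan ∩ Uma ∩ Hamid: ∅.
There is no time when everyone is free.
No common window is at least 45 minutes long.

none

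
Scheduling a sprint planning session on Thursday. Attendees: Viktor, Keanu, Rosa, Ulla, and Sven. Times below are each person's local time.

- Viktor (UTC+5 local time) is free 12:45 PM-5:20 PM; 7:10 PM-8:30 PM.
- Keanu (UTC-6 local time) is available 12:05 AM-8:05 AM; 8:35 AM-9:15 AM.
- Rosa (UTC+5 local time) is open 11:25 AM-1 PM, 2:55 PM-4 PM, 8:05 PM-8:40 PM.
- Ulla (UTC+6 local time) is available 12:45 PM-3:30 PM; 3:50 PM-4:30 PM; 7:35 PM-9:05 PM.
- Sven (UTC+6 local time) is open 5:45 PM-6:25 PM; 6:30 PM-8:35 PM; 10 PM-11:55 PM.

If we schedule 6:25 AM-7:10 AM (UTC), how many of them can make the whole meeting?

2

Viktor in UTC: 07:45-12:20, 14:10-15:30 (subtract 5h to convert from UTC+5).
Keanu in UTC: 06:05-14:05, 14:35-15:15 (add 6h to convert from UTC-6).
Rosa in UTC: 06:25-08:00, 09:55-11:00, 15:05-15:40 (subtract 5h to convert from UTC+5).
Ulla in UTC: 06:45-09:30, 09:50-10:30, 13:35-15:05 (subtract 6h to convert from UTC+6).
Sven in UTC: 11:45-12:25, 12:30-14:35, 16:00-17:55 (subtract 6h to convert from UTC+6).
Keanu and Rosa can make the full 06:25-07:10 slot — that's 2.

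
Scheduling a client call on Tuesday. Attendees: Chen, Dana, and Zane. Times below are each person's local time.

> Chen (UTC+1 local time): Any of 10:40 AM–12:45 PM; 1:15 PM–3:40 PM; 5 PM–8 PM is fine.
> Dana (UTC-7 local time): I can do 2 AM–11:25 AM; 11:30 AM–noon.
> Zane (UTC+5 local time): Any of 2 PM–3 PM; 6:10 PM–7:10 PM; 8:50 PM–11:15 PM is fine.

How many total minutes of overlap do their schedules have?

Chen in UTC: 09:40-11:45, 12:15-14:40, 16:00-19:00 (subtract 1h to convert from UTC+1).
Dana in UTC: 09:00-18:25, 18:30-19:00 (add 7h to convert from UTC-7).
Zane in UTC: 09:00-10:00, 13:10-14:10, 15:50-18:15 (subtract 5h to convert from UTC+5).
Chen ∩ Dana: 09:40-11:45, 12:15-14:40, 16:00-18:25, 18:30-19:00.
Chen ∩ Dana ∩ Zane: 09:40-10:00, 13:10-14:10, 16:00-18:15.
Those are the intersection windows.
Summing the common windows: 20 + 60 + 135 = 215 minutes.

215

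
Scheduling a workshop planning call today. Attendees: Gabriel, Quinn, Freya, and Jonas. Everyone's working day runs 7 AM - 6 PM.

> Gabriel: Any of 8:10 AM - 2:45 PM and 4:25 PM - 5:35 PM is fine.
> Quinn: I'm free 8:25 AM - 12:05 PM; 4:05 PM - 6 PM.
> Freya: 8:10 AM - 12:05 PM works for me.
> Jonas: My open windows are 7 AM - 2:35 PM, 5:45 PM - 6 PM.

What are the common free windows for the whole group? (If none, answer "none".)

08:25-12:05

Gabriel ∩ Quinn: 08:25-12:05, 16:25-17:35.
Gabriel ∩ Quinn ∩ Freya: 08:25-12:05.
Gabriel ∩ Quinn ∩ Freya ∩ Jonas: 08:25-12:05.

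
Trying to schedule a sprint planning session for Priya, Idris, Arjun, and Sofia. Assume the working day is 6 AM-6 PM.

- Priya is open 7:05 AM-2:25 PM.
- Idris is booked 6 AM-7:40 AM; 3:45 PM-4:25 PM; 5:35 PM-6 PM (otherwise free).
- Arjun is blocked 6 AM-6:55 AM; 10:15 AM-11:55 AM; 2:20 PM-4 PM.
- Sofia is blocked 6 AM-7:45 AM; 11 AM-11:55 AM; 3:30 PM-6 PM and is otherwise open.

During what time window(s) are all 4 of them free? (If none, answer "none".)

Priya free: 07:05-14:25.
Idris free: 07:40-15:45, 16:25-17:35 (invert busy blocks within the working day).
Arjun free: 06:55-10:15, 11:55-14:20, 16:00-18:00 (invert busy blocks within the working day).
Sofia free: 07:45-11:00, 11:55-15:30 (invert busy blocks within the working day).
Priya ∩ Idris: 07:40-14:25.
Priya ∩ Idris ∩ Arjun: 07:40-10:15, 11:55-14:20.
Priya ∩ Idris ∩ Arjun ∩ Sofia: 07:45-10:15, 11:55-14:20.

07:45-10:15, 11:55-14:20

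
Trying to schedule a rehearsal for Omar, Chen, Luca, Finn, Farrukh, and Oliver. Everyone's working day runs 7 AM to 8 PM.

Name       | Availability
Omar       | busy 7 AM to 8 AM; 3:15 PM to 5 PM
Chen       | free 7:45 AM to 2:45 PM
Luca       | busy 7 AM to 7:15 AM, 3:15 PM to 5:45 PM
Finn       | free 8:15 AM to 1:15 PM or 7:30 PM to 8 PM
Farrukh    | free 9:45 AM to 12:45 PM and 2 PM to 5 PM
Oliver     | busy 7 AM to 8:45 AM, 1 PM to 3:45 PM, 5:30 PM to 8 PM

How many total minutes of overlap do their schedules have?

Omar free: 08:00-15:15, 17:00-20:00 (invert busy blocks within the working day).
Chen free: 07:45-14:45.
Luca free: 07:15-15:15, 17:45-20:00 (invert busy blocks within the working day).
Finn free: 08:15-13:15, 19:30-20:00.
Farrukh free: 09:45-12:45, 14:00-17:00.
Oliver free: 08:45-13:00, 15:45-17:30 (invert busy blocks within the working day).
Omar ∩ Chen: 08:00-14:45.
Omar ∩ Chen ∩ Luca: 08:00-14:45.
Omar ∩ Chen ∩ Luca ∩ Finn: 08:15-13:15.
Omar ∩ Chen ∩ Luca ∩ Finn ∩ Farrukh: 09:45-12:45.
Omar ∩ Chen ∩ Luca ∩ Finn ∩ Farrukh ∩ Oliver: 09:45-12:45.
Those are the intersection windows.
That's a single block of 180 minutes.

180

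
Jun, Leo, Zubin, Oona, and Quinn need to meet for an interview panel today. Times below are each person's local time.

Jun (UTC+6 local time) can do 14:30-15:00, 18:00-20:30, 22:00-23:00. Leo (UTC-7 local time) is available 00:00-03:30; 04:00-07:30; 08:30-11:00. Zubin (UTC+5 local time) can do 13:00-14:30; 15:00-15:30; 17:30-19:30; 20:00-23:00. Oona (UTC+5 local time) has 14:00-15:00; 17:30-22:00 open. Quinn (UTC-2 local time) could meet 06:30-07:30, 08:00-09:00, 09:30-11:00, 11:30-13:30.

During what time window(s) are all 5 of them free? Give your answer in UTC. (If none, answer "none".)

12:30-13:00, 13:30-14:30

Jun in UTC: 08:30-09:00, 12:00-14:30, 16:00-17:00 (subtract 6h to convert from UTC+6).
Leo in UTC: 07:00-10:30, 11:00-14:30, 15:30-18:00 (add 7h to convert from UTC-7).
Zubin in UTC: 08:00-09:30, 10:00-10:30, 12:30-14:30, 15:00-18:00 (subtract 5h to convert from UTC+5).
Oona in UTC: 09:00-10:00, 12:30-17:00 (subtract 5h to convert from UTC+5).
Quinn in UTC: 08:30-09:30, 10:00-11:00, 11:30-13:00, 13:30-15:30 (add 2h to convert from UTC-2).
Jun ∩ Leo: 08:30-09:00, 12:00-14:30, 16:00-17:00.
Jun ∩ Leo ∩ Zubin: 08:30-09:00, 12:30-14:30, 16:00-17:00.
Jun ∩ Leo ∩ Zubin ∩ Oona: 12:30-14:30, 16:00-17:00.
Jun ∩ Leo ∩ Zubin ∩ Oona ∩ Quinn: 12:30-13:00, 13:30-14:30.
So the common availability across everyone is 12:30-13:00, 13:30-14:30.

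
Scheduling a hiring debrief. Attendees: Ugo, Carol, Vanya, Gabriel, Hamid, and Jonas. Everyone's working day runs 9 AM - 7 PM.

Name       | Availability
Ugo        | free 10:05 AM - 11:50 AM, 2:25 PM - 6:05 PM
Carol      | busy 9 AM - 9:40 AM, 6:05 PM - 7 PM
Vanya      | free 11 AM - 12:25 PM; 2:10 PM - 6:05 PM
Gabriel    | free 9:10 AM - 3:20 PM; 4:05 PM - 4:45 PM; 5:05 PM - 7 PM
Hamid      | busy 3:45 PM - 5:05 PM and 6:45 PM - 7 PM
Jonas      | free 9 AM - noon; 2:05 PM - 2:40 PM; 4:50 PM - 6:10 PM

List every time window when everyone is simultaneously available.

11:00-11:50, 14:25-14:40, 17:05-18:05

Ugo free: 10:05-11:50, 14:25-18:05.
Carol free: 09:40-18:05 (invert busy blocks within the working day).
Vanya free: 11:00-12:25, 14:10-18:05.
Gabriel free: 09:10-15:20, 16:05-16:45, 17:05-19:00.
Hamid free: 09:00-15:45, 17:05-18:45 (invert busy blocks within the working day).
Jonas free: 09:00-12:00, 14:05-14:40, 16:50-18:10.
Ugo ∩ Carol: 10:05-11:50, 14:25-18:05.
Ugo ∩ Carol ∩ Vanya: 11:00-11:50, 14:25-18:05.
Ugo ∩ Carol ∩ Vanya ∩ Gabriel: 11:00-11:50, 14:25-15:20, 16:05-16:45, 17:05-18:05.
Ugo ∩ Carol ∩ Vanya ∩ Gabriel ∩ Hamid: 11:00-11:50, 14:25-15:20, 17:05-18:05.
Ugo ∩ Carol ∩ Vanya ∩ Gabriel ∩ Hamid ∩ Jonas: 11:00-11:50, 14:25-14:40, 17:05-18:05.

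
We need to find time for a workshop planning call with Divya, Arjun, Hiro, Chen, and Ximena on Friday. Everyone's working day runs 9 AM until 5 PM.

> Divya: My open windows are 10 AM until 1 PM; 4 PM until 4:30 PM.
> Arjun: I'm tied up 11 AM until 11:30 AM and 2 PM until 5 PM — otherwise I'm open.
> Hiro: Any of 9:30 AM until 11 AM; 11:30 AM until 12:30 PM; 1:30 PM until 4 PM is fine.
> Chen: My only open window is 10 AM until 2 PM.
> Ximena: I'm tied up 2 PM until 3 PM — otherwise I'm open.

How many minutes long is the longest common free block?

Divya free: 10:00-13:00, 16:00-16:30.
Arjun free: 09:00-11:00, 11:30-14:00 (invert busy blocks within the working day).
Hiro free: 09:30-11:00, 11:30-12:30, 13:30-16:00.
Chen free: 10:00-14:00.
Ximena free: 09:00-14:00, 15:00-17:00 (invert busy blocks within the working day).
Divya ∩ Arjun: 10:00-11:00, 11:30-13:00.
Divya ∩ Arjun ∩ Hiro: 10:00-11:00, 11:30-12:30.
Divya ∩ Arjun ∩ Hiro ∩ Chen: 10:00-11:00, 11:30-12:30.
Divya ∩ Arjun ∩ Hiro ∩ Chen ∩ Ximena: 10:00-11:00, 11:30-12:30.
So the common availability across everyone is 10:00-11:00, 11:30-12:30.
The longest is 10:00-11:00 at 60 minutes.

60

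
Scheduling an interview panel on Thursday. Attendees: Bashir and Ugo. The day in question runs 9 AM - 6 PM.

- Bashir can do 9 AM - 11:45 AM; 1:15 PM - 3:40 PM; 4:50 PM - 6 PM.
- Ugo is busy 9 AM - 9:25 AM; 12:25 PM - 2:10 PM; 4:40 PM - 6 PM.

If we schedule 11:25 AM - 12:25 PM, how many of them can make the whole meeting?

Bashir free: 09:00-11:45, 13:15-15:40, 16:50-18:00.
Ugo free: 09:25-12:25, 14:10-16:40 (invert busy blocks within the working day).
Ugo can make the full 11:25-12:25 slot — that's 1.

1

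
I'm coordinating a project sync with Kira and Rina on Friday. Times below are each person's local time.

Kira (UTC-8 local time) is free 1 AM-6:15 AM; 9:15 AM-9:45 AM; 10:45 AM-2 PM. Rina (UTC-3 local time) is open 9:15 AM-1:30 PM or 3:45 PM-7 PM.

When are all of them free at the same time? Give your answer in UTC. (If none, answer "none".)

12:15-14:15, 18:45-22:00

Kira in UTC: 09:00-14:15, 17:15-17:45, 18:45-22:00 (add 8h to convert from UTC-8).
Rina in UTC: 12:15-16:30, 18:45-22:00 (add 3h to convert from UTC-3).
Kira ∩ Rina: 12:15-14:15, 18:45-22:00.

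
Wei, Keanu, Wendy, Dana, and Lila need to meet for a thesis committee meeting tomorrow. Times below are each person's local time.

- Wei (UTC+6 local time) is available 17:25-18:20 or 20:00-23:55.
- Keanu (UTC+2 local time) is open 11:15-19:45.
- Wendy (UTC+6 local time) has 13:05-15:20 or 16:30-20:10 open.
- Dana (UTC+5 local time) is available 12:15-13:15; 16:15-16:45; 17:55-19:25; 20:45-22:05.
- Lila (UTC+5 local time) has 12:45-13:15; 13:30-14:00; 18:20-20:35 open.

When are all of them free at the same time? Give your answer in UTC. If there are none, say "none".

14:00-14:10

Wei in UTC: 11:25-12:20, 14:00-17:55 (subtract 6h to convert from UTC+6).
Keanu in UTC: 09:15-17:45 (subtract 2h to convert from UTC+2).
Wendy in UTC: 07:05-09:20, 10:30-14:10 (subtract 6h to convert from UTC+6).
Dana in UTC: 07:15-08:15, 11:15-11:45, 12:55-14:25, 15:45-17:05 (subtract 5h to convert from UTC+5).
Lila in UTC: 07:45-08:15, 08:30-09:00, 13:20-15:35 (subtract 5h to convert from UTC+5).
Wei ∩ Keanu: 11:25-12:20, 14:00-17:45.
Wei ∩ Keanu ∩ Wendy: 11:25-12:20, 14:00-14:10.
Wei ∩ Keanu ∩ Wendy ∩ Dana: 11:25-11:45, 14:00-14:10.
Wei ∩ Keanu ∩ Wendy ∩ Dana ∩ Lila: 14:00-14:10.
So the common availability across everyone is 14:00-14:10.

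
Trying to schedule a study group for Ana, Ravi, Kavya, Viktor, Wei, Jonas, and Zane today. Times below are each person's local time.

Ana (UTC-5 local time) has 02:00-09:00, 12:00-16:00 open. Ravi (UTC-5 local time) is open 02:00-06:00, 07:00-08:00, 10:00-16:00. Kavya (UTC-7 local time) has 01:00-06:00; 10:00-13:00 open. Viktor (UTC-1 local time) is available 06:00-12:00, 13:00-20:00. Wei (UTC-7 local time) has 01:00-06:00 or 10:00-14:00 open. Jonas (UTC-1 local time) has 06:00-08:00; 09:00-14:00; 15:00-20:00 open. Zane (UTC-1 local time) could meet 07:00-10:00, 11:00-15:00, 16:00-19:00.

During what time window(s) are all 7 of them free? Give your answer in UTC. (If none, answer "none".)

Ana in UTC: 07:00-14:00, 17:00-21:00 (add 5h to convert from UTC-5).
Ravi in UTC: 07:00-11:00, 12:00-13:00, 15:00-21:00 (add 5h to convert from UTC-5).
Kavya in UTC: 08:00-13:00, 17:00-20:00 (add 7h to convert from UTC-7).
Viktor in UTC: 07:00-13:00, 14:00-21:00 (add 1h to convert from UTC-1).
Wei in UTC: 08:00-13:00, 17:00-21:00 (add 7h to convert from UTC-7).
Jonas in UTC: 07:00-09:00, 10:00-15:00, 16:00-21:00 (add 1h to convert from UTC-1).
Zane in UTC: 08:00-11:00, 12:00-16:00, 17:00-20:00 (add 1h to convert from UTC-1).
Ana ∩ Ravi: 07:00-11:00, 12:00-13:00, 17:00-21:00.
Ana ∩ Ravi ∩ Kavya: 08:00-11:00, 12:00-13:00, 17:00-20:00.
Ana ∩ Ravi ∩ Kavya ∩ Viktor: 08:00-11:00, 12:00-13:00, 17:00-20:00.
Ana ∩ Ravi ∩ Kavya ∩ Viktor ∩ Wei: 08:00-11:00, 12:00-13:00, 17:00-20:00.
Ana ∩ Ravi ∩ Kavya ∩ Viktor ∩ Wei ∩ Jonas: 08:00-09:00, 10:00-11:00, 12:00-13:00, 17:00-20:00.
Ana ∩ Ravi ∩ Kavya ∩ Viktor ∩ Wei ∩ Jonas ∩ Zane: 08:00-09:00, 10:00-11:00, 12:00-13:00, 17:00-20:00.
So the common availability across everyone is 08:00-09:00, 10:00-11:00, 12:00-13:00, 17:00-20:00.

08:00-09:00, 10:00-11:00, 12:00-13:00, 17:00-20:00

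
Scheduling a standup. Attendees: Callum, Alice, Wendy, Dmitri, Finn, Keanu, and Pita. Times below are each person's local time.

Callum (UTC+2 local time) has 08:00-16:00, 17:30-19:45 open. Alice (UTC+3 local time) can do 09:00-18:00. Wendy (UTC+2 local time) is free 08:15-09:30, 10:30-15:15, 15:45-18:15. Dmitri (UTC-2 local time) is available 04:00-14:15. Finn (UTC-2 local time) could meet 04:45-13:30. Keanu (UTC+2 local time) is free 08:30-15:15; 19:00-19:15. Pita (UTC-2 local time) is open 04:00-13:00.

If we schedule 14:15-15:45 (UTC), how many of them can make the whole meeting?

2

Callum in UTC: 06:00-14:00, 15:30-17:45 (subtract 2h to convert from UTC+2).
Alice in UTC: 06:00-15:00 (subtract 3h to convert from UTC+3).
Wendy in UTC: 06:15-07:30, 08:30-13:15, 13:45-16:15 (subtract 2h to convert from UTC+2).
Dmitri in UTC: 06:00-16:15 (add 2h to convert from UTC-2).
Finn in UTC: 06:45-15:30 (add 2h to convert from UTC-2).
Keanu in UTC: 06:30-13:15, 17:00-17:15 (subtract 2h to convert from UTC+2).
Pita in UTC: 06:00-15:00 (add 2h to convert from UTC-2).
Wendy and Dmitri can make the full 14:15-15:45 slot — that's 2.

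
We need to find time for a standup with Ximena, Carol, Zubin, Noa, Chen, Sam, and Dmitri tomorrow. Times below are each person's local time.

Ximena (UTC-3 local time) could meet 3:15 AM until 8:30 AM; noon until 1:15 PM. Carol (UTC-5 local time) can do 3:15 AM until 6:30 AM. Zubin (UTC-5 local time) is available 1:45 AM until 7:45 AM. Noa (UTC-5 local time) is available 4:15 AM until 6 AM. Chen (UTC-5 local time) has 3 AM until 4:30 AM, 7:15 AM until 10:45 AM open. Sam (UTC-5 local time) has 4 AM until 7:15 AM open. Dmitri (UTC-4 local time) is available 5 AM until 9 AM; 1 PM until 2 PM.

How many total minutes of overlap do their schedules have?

15

Ximena in UTC: 06:15-11:30, 15:00-16:15 (add 3h to convert from UTC-3).
Carol in UTC: 08:15-11:30 (add 5h to convert from UTC-5).
Zubin in UTC: 06:45-12:45 (add 5h to convert from UTC-5).
Noa in UTC: 09:15-11:00 (add 5h to convert from UTC-5).
Chen in UTC: 08:00-09:30, 12:15-15:45 (add 5h to convert from UTC-5).
Sam in UTC: 09:00-12:15 (add 5h to convert from UTC-5).
Dmitri in UTC: 09:00-13:00, 17:00-18:00 (add 4h to convert from UTC-4).
Ximena ∩ Carol: 08:15-11:30.
Ximena ∩ Carol ∩ Zubin: 08:15-11:30.
Ximena ∩ Carol ∩ Zubin ∩ Noa: 09:15-11:00.
Ximena ∩ Carol ∩ Zubin ∩ Noa ∩ Chen: 09:15-09:30.
Ximena ∩ Carol ∩ Zubin ∩ Noa ∩ Chen ∩ Sam: 09:15-09:30.
Ximena ∩ Carol ∩ Zubin ∩ Noa ∩ Chen ∩ Sam ∩ Dmitri: 09:15-09:30.
Those are the intersection windows.
That's a single block of 15 minutes.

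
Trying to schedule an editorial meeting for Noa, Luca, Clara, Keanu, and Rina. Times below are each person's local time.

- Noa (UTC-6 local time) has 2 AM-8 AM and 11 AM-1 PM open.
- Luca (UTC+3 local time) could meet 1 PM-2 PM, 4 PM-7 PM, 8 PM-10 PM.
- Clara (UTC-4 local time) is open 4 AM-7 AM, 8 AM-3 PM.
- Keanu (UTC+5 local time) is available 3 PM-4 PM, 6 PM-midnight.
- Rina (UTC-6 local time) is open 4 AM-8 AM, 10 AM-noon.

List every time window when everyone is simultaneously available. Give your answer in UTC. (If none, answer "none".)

10:00-11:00, 13:00-14:00, 17:00-18:00

Noa in UTC: 08:00-14:00, 17:00-19:00 (add 6h to convert from UTC-6).
Luca in UTC: 10:00-11:00, 13:00-16:00, 17:00-19:00 (subtract 3h to convert from UTC+3).
Clara in UTC: 08:00-11:00, 12:00-19:00 (add 4h to convert from UTC-4).
Keanu in UTC: 10:00-11:00, 13:00-19:00 (subtract 5h to convert from UTC+5).
Rina in UTC: 10:00-14:00, 16:00-18:00 (add 6h to convert from UTC-6).
Noa ∩ Luca: 10:00-11:00, 13:00-14:00, 17:00-19:00.
Noa ∩ Luca ∩ Clara: 10:00-11:00, 13:00-14:00, 17:00-19:00.
Noa ∩ Luca ∩ Clara ∩ Keanu: 10:00-11:00, 13:00-14:00, 17:00-19:00.
Noa ∩ Luca ∩ Clara ∩ Keanu ∩ Rina: 10:00-11:00, 13:00-14:00, 17:00-18:00.
Those are the intersection windows.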